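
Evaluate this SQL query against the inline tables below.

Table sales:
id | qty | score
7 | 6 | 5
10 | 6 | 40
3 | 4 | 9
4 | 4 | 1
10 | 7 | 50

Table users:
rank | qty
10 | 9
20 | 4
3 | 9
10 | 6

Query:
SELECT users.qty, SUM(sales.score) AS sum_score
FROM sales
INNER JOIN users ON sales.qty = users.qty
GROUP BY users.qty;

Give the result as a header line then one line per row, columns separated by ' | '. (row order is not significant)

== RESULT ==
users.qty | sum_score
6 | 45
4 | 10

Derivation:
After JOIN users (4 rows):
sales.id | sales.qty | sales.score | users.rank | users.qty
7 | 6 | 5 | 10 | 6
10 | 6 | 40 | 10 | 6
3 | 4 | 9 | 20 | 4
4 | 4 | 1 | 20 | 4
After GROUP BY (2 rows):
users.qty | sum_score
6 | 45
4 | 10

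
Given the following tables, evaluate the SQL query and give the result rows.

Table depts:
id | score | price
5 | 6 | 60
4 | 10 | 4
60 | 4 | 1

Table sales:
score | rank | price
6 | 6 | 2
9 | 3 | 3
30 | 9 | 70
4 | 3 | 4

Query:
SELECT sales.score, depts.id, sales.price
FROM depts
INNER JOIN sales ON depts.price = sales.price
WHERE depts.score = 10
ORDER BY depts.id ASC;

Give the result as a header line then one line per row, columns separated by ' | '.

== RESULT ==
sales.score | depts.id | sales.price
4 | 4 | 4

Derivation:
After JOIN sales (1 rows):
depts.id | depts.score | depts.price | sales.score | sales.rank | sales.price
4 | 10 | 4 | 4 | 3 | 4
After WHERE (1 rows):
depts.id | depts.score | depts.price | sales.score | sales.rank | sales.price
4 | 10 | 4 | 4 | 3 | 4
After SELECT (1 rows):
sales.score | depts.id | sales.price
4 | 4 | 4
After ORDER BY (1 rows):
sales.score | depts.id | sales.price
4 | 4 | 4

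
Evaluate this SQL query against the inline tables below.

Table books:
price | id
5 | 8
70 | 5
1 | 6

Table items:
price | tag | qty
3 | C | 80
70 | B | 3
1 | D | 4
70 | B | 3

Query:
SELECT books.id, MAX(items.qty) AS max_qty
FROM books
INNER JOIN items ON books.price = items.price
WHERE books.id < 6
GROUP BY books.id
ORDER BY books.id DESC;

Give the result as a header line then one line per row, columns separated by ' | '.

After JOIN items (3 rows):
books.price | books.id | items.price | items.tag | items.qty
70 | 5 | 70 | B | 3
70 | 5 | 70 | B | 3
1 | 6 | 1 | D | 4
After WHERE (2 rows):
books.price | books.id | items.price | items.tag | items.qty
70 | 5 | 70 | B | 3
70 | 5 | 70 | B | 3
After GROUP BY (1 rows):
books.id | max_qty
5 | 3
After ORDER BY (1 rows):
books.id | max_qty
5 | 3

== RESULT ==
books.id | max_qty
5 | 3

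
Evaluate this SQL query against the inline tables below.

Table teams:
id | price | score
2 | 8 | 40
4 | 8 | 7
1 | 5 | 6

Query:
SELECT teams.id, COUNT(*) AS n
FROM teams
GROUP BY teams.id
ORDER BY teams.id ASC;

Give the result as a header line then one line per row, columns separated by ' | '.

After GROUP BY (3 rows):
teams.id | n
2 | 1
4 | 1
1 | 1
After ORDER BY (3 rows):
teams.id | n
1 | 1
2 | 1
4 | 1

== RESULT ==
teams.id | n
1 | 1
2 | 1
4 | 1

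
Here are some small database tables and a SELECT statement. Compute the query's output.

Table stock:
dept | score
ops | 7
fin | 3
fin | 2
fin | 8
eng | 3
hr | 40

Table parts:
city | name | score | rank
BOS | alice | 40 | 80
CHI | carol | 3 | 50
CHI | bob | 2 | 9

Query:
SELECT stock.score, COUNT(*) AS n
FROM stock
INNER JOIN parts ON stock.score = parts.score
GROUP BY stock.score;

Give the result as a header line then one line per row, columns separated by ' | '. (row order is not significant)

After JOIN parts (4 rows):
stock.dept | stock.score | parts.city | parts.name | parts.score | parts.rank
fin | 3 | CHI | carol | 3 | 50
fin | 2 | CHI | bob | 2 | 9
eng | 3 | CHI | carol | 3 | 50
hr | 40 | BOS | alice | 40 | 80
After GROUP BY (3 rows):
stock.score | n
3 | 2
2 | 1
40 | 1

== RESULT ==
stock.score | n
3 | 2
2 | 1
40 | 1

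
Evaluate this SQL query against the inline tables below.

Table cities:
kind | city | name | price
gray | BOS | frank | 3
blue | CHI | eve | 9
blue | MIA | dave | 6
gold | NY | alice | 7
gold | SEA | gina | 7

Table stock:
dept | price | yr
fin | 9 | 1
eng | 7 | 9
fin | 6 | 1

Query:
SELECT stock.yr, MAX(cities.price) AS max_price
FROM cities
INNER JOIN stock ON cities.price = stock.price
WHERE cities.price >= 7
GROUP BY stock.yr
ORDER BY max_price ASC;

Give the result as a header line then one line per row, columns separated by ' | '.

After JOIN stock (4 rows):
cities.kind | cities.city | cities.name | cities.price | stock.dept | stock.price | stock.yr
blue | CHI | eve | 9 | fin | 9 | 1
blue | MIA | dave | 6 | fin | 6 | 1
gold | NY | alice | 7 | eng | 7 | 9
gold | SEA | gina | 7 | eng | 7 | 9
After WHERE (3 rows):
cities.kind | cities.city | cities.name | cities.price | stock.dept | stock.price | stock.yr
blue | CHI | eve | 9 | fin | 9 | 1
gold | NY | alice | 7 | eng | 7 | 9
gold | SEA | gina | 7 | eng | 7 | 9
After GROUP BY (2 rows):
stock.yr | max_price
1 | 9
9 | 7
After ORDER BY (2 rows):
stock.yr | max_price
9 | 7
1 | 9

== RESULT ==
stock.yr | max_price
9 | 7
1 | 9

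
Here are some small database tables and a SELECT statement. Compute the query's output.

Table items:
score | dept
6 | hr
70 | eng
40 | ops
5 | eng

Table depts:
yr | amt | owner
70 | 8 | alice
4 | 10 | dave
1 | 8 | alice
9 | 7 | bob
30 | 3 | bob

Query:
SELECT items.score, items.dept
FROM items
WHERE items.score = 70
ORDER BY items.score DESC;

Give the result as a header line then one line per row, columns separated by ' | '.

After WHERE (1 rows):
items.score | items.dept
70 | eng
After SELECT (1 rows):
items.score | items.dept
70 | eng
After ORDER BY (1 rows):
items.score | items.dept
70 | eng

== RESULT ==
items.score | items.dept
70 | eng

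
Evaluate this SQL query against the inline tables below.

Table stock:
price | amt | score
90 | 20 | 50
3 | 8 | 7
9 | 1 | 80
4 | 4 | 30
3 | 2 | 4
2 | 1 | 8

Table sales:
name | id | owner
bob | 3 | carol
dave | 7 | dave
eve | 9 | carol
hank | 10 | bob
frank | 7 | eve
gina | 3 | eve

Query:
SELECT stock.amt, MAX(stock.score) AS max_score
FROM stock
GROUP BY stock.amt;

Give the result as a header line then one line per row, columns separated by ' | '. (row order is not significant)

== RESULT ==
stock.amt | max_score
20 | 50
8 | 7
1 | 80
4 | 30
2 | 4

Derivation:
After GROUP BY (5 rows):
stock.amt | max_score
20 | 50
8 | 7
1 | 80
4 | 30
2 | 4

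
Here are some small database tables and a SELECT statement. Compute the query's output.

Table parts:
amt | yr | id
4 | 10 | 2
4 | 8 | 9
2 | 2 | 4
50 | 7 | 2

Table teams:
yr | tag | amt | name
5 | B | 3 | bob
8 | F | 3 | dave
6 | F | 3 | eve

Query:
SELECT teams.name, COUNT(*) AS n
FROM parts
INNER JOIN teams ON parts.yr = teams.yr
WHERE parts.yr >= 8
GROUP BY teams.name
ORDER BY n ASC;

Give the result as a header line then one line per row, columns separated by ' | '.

== RESULT ==
teams.name | n
dave | 1

Derivation:
After JOIN teams (1 rows):
parts.amt | parts.yr | parts.id | teams.yr | teams.tag | teams.amt | teams.name
4 | 8 | 9 | 8 | F | 3 | dave
After WHERE (1 rows):
parts.amt | parts.yr | parts.id | teams.yr | teams.tag | teams.amt | teams.name
4 | 8 | 9 | 8 | F | 3 | dave
After GROUP BY (1 rows):
teams.name | n
dave | 1
After ORDER BY (1 rows):
teams.name | n
dave | 1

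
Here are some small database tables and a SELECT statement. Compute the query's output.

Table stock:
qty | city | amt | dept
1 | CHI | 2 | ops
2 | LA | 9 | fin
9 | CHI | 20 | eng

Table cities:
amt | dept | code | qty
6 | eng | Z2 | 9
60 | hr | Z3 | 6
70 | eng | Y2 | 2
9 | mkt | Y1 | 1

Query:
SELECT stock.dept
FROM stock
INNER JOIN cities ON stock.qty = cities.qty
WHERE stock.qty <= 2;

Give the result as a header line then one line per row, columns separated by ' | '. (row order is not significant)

== RESULT ==
stock.dept
ops
fin

Derivation:
After JOIN cities (3 rows):
stock.qty | stock.city | stock.amt | stock.dept | cities.amt | cities.dept | cities.code | cities.qty
1 | CHI | 2 | ops | 9 | mkt | Y1 | 1
2 | LA | 9 | fin | 70 | eng | Y2 | 2
9 | CHI | 20 | eng | 6 | eng | Z2 | 9
After WHERE (2 rows):
stock.qty | stock.city | stock.amt | stock.dept | cities.amt | cities.dept | cities.code | cities.qty
1 | CHI | 2 | ops | 9 | mkt | Y1 | 1
2 | LA | 9 | fin | 70 | eng | Y2 | 2
After SELECT (2 rows):
stock.dept
ops
fin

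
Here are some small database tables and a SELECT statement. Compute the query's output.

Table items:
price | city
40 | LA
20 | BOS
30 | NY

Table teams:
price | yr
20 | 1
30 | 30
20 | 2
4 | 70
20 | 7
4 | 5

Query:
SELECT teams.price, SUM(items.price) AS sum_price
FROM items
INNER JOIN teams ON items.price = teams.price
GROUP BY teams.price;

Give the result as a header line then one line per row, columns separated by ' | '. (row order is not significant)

== RESULT ==
teams.price | sum_price
20 | 60
30 | 30

Derivation:
After JOIN teams (4 rows):
items.price | items.city | teams.price | teams.yr
20 | BOS | 20 | 1
20 | BOS | 20 | 2
20 | BOS | 20 | 7
30 | NY | 30 | 30
After GROUP BY (2 rows):
teams.price | sum_price
20 | 60
30 | 30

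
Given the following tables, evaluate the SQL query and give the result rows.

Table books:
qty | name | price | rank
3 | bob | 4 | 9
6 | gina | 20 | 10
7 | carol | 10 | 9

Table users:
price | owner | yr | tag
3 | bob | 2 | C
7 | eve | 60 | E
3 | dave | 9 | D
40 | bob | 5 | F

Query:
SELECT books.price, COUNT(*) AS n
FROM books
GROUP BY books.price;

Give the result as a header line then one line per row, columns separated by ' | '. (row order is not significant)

== RESULT ==
books.price | n
4 | 1
20 | 1
10 | 1

Derivation:
After GROUP BY (3 rows):
books.price | n
4 | 1
20 | 1
10 | 1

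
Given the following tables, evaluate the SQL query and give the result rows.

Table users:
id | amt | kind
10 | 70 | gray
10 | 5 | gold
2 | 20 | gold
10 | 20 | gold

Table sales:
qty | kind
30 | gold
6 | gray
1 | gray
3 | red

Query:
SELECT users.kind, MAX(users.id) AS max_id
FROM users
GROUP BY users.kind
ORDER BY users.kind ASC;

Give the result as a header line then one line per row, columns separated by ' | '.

== RESULT ==
users.kind | max_id
gold | 10
gray | 10

Derivation:
After GROUP BY (2 rows):
users.kind | max_id
gray | 10
gold | 10
After ORDER BY (2 rows):
users.kind | max_id
gold | 10
gray | 10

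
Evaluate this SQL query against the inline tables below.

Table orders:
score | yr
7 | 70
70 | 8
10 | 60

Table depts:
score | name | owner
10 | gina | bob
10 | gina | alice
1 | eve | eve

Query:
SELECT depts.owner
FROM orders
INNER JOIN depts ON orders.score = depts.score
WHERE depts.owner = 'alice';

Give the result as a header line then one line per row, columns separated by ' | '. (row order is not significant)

After JOIN depts (2 rows):
orders.score | orders.yr | depts.score | depts.name | depts.owner
10 | 60 | 10 | gina | bob
10 | 60 | 10 | gina | alice
After WHERE (1 rows):
orders.score | orders.yr | depts.score | depts.name | depts.owner
10 | 60 | 10 | gina | alice
After SELECT (1 rows):
depts.owner
alice

== RESULT ==
depts.owner
alice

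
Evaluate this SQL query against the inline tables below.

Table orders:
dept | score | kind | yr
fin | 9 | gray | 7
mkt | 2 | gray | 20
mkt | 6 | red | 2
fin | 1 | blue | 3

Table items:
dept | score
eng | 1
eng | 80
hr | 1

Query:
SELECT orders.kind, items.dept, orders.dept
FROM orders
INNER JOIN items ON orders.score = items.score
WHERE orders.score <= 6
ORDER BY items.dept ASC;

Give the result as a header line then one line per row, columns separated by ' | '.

After JOIN items (2 rows):
orders.dept | orders.score | orders.kind | orders.yr | items.dept | items.score
fin | 1 | blue | 3 | eng | 1
fin | 1 | blue | 3 | hr | 1
After WHERE (2 rows):
orders.dept | orders.score | orders.kind | orders.yr | items.dept | items.score
fin | 1 | blue | 3 | eng | 1
fin | 1 | blue | 3 | hr | 1
After SELECT (2 rows):
orders.kind | items.dept | orders.dept
blue | eng | fin
blue | hr | fin
After ORDER BY (2 rows):
orders.kind | items.dept | orders.dept
blue | eng | fin
blue | hr | fin

== RESULT ==
orders.kind | items.dept | orders.dept
blue | eng | fin
blue | hr | fin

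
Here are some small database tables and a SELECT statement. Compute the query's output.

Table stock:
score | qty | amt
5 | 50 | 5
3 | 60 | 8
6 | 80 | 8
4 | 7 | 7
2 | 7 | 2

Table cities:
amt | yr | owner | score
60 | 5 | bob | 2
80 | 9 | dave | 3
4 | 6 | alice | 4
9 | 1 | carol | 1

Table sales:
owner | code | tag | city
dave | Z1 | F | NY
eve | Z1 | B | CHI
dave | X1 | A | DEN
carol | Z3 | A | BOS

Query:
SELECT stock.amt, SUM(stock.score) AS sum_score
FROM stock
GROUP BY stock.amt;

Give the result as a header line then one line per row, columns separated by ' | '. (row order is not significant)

After GROUP BY (4 rows):
stock.amt | sum_score
5 | 5
8 | 9
7 | 4
2 | 2

== RESULT ==
stock.amt | sum_score
5 | 5
8 | 9
7 | 4
2 | 2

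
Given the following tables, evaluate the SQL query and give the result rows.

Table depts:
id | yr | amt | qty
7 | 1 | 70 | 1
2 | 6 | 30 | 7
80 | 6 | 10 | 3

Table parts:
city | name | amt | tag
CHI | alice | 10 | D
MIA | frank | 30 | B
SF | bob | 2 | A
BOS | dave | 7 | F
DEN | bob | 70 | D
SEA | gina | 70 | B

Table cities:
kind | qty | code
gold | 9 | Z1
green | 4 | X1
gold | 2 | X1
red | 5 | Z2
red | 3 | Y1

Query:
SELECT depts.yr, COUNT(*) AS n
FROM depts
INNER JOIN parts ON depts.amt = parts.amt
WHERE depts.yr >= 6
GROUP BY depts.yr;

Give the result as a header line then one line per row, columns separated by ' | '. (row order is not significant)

After JOIN parts (4 rows):
depts.id | depts.yr | depts.amt | depts.qty | parts.city | parts.name | parts.amt | parts.tag
7 | 1 | 70 | 1 | DEN | bob | 70 | D
7 | 1 | 70 | 1 | SEA | gina | 70 | B
2 | 6 | 30 | 7 | MIA | frank | 30 | B
80 | 6 | 10 | 3 | CHI | alice | 10 | D
After WHERE (2 rows):
depts.id | depts.yr | depts.amt | depts.qty | parts.city | parts.name | parts.amt | parts.tag
2 | 6 | 30 | 7 | MIA | frank | 30 | B
80 | 6 | 10 | 3 | CHI | alice | 10 | D
After GROUP BY (1 rows):
depts.yr | n
6 | 2

== RESULT ==
depts.yr | n
6 | 2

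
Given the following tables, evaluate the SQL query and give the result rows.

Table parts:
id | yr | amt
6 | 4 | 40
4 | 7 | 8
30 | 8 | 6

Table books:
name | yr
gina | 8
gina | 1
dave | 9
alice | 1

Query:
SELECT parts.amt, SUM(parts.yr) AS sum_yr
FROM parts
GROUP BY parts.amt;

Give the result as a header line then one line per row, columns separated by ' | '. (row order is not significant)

After GROUP BY (3 rows):
parts.amt | sum_yr
40 | 4
8 | 7
6 | 8

== RESULT ==
parts.amt | sum_yr
40 | 4
8 | 7
6 | 8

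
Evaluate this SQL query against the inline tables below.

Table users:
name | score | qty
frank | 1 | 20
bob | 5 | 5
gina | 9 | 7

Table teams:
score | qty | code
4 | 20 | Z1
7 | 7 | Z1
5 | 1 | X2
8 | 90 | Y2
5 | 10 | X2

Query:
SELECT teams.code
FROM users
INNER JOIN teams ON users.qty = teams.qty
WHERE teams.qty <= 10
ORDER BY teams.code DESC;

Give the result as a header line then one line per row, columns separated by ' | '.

After JOIN teams (2 rows):
users.name | users.score | users.qty | teams.score | teams.qty | teams.code
frank | 1 | 20 | 4 | 20 | Z1
gina | 9 | 7 | 7 | 7 | Z1
After WHERE (1 rows):
users.name | users.score | users.qty | teams.score | teams.qty | teams.code
gina | 9 | 7 | 7 | 7 | Z1
After SELECT (1 rows):
teams.code
Z1
After ORDER BY (1 rows):
teams.code
Z1

== RESULT ==
teams.code
Z1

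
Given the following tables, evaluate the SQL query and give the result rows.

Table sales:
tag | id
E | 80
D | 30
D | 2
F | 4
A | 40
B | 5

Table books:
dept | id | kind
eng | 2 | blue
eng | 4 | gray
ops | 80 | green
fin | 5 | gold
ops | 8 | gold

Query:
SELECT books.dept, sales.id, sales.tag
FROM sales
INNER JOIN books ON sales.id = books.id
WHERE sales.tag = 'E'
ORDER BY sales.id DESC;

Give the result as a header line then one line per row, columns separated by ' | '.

== RESULT ==
books.dept | sales.id | sales.tag
ops | 80 | E

Derivation:
After JOIN books (4 rows):
sales.tag | sales.id | books.dept | books.id | books.kind
E | 80 | ops | 80 | green
D | 2 | eng | 2 | blue
F | 4 | eng | 4 | gray
B | 5 | fin | 5 | gold
After WHERE (1 rows):
sales.tag | sales.id | books.dept | books.id | books.kind
E | 80 | ops | 80 | green
After SELECT (1 rows):
books.dept | sales.id | sales.tag
ops | 80 | E
After ORDER BY (1 rows):
books.dept | sales.id | sales.tag
ops | 80 | E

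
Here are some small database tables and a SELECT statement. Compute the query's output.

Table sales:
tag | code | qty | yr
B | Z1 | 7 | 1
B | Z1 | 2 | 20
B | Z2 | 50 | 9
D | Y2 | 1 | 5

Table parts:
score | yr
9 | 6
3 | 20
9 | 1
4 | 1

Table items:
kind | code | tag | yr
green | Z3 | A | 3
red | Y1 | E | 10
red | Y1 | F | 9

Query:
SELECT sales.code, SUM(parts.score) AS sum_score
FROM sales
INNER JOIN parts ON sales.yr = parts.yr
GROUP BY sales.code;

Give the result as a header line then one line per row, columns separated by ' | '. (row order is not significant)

After JOIN parts (3 rows):
sales.tag | sales.code | sales.qty | sales.yr | parts.score | parts.yr
B | Z1 | 7 | 1 | 9 | 1
B | Z1 | 7 | 1 | 4 | 1
B | Z1 | 2 | 20 | 3 | 20
After GROUP BY (1 rows):
sales.code | sum_score
Z1 | 16

== RESULT ==
sales.code | sum_score
Z1 | 16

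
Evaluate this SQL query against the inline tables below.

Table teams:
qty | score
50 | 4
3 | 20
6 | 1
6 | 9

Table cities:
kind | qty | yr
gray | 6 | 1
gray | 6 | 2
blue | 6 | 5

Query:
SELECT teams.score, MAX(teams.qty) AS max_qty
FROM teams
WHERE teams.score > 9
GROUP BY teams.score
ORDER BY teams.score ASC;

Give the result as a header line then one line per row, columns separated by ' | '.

== RESULT ==
teams.score | max_qty
20 | 3

Derivation:
After WHERE (1 rows):
teams.qty | teams.score
3 | 20
After GROUP BY (1 rows):
teams.score | max_qty
20 | 3
After ORDER BY (1 rows):
teams.score | max_qty
20 | 3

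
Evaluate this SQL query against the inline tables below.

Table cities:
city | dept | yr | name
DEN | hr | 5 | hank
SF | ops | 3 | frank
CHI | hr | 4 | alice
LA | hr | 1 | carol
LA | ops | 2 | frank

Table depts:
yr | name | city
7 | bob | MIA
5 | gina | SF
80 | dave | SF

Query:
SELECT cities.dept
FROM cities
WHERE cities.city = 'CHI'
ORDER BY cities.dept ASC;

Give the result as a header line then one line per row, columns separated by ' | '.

After WHERE (1 rows):
cities.city | cities.dept | cities.yr | cities.name
CHI | hr | 4 | alice
After SELECT (1 rows):
cities.dept
hr
After ORDER BY (1 rows):
cities.dept
hr

== RESULT ==
cities.dept
hr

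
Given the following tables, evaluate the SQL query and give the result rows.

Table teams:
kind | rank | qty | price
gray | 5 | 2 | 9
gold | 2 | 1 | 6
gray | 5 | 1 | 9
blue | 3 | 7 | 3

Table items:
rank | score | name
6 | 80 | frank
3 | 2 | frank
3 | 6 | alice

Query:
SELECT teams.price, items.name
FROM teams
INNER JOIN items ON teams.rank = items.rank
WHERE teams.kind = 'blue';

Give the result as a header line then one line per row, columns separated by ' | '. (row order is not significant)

After JOIN items (2 rows):
teams.kind | teams.rank | teams.qty | teams.price | items.rank | items.score | items.name
blue | 3 | 7 | 3 | 3 | 2 | frank
blue | 3 | 7 | 3 | 3 | 6 | alice
After WHERE (2 rows):
teams.kind | teams.rank | teams.qty | teams.price | items.rank | items.score | items.name
blue | 3 | 7 | 3 | 3 | 2 | frank
blue | 3 | 7 | 3 | 3 | 6 | alice
After SELECT (2 rows):
teams.price | items.name
3 | frank
3 | alice

== RESULT ==
teams.price | items.name
3 | frank
3 | alice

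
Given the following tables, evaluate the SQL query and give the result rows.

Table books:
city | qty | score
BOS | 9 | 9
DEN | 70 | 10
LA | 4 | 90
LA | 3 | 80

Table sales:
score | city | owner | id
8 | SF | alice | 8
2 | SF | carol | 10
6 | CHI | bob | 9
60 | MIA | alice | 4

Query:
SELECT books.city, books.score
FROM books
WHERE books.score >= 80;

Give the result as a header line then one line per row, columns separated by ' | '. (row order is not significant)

After WHERE (2 rows):
books.city | books.qty | books.score
LA | 4 | 90
LA | 3 | 80
After SELECT (2 rows):
books.city | books.score
LA | 90
LA | 80

== RESULT ==
books.city | books.score
LA | 90
LA | 80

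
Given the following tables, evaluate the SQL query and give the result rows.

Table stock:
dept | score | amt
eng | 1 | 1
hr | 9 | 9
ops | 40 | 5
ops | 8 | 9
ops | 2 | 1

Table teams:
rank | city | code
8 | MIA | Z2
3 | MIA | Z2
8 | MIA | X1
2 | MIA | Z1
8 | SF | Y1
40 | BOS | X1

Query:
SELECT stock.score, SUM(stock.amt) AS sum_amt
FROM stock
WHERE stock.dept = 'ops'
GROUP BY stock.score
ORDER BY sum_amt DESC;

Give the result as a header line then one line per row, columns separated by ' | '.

After WHERE (3 rows):
stock.dept | stock.score | stock.amt
ops | 40 | 5
ops | 8 | 9
ops | 2 | 1
After GROUP BY (3 rows):
stock.score | sum_amt
40 | 5
8 | 9
2 | 1
After ORDER BY (3 rows):
stock.score | sum_amt
8 | 9
40 | 5
2 | 1

== RESULT ==
stock.score | sum_amt
8 | 9
40 | 5
2 | 1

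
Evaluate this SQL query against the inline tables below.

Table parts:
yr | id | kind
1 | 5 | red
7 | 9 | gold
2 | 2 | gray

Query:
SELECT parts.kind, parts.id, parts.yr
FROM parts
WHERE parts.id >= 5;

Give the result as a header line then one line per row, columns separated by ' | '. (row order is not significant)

After WHERE (2 rows):
parts.yr | parts.id | parts.kind
1 | 5 | red
7 | 9 | gold
After SELECT (2 rows):
parts.kind | parts.id | parts.yr
red | 5 | 1
gold | 9 | 7

== RESULT ==
parts.kind | parts.id | parts.yr
red | 5 | 1
gold | 9 | 7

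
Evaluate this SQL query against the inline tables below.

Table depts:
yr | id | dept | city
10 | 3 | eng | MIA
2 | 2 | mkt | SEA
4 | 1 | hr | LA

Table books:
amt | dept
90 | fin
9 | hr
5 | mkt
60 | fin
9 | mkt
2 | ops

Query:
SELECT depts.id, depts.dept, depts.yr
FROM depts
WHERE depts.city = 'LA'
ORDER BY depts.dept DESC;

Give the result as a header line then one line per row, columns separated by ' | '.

== RESULT ==
depts.id | depts.dept | depts.yr
1 | hr | 4

Derivation:
After WHERE (1 rows):
depts.yr | depts.id | depts.dept | depts.city
4 | 1 | hr | LA
After SELECT (1 rows):
depts.id | depts.dept | depts.yr
1 | hr | 4
After ORDER BY (1 rows):
depts.id | depts.dept | depts.yr
1 | hr | 4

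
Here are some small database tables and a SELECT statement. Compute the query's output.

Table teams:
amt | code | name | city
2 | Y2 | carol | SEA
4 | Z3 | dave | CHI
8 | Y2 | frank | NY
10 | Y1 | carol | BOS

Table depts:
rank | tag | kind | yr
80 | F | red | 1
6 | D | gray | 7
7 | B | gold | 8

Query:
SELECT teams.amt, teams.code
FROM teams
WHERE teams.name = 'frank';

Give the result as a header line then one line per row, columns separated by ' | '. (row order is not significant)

== RESULT ==
teams.amt | teams.code
8 | Y2

Derivation:
After WHERE (1 rows):
teams.amt | teams.code | teams.name | teams.city
8 | Y2 | frank | NY
After SELECT (1 rows):
teams.amt | teams.code
8 | Y2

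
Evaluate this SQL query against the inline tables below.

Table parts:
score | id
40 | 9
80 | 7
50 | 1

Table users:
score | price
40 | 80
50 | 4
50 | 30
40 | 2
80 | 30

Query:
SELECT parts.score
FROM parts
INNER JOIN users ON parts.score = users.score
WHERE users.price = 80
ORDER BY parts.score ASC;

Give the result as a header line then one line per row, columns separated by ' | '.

After JOIN users (5 rows):
parts.score | parts.id | users.score | users.price
40 | 9 | 40 | 80
40 | 9 | 40 | 2
80 | 7 | 80 | 30
50 | 1 | 50 | 4
50 | 1 | 50 | 30
After WHERE (1 rows):
parts.score | parts.id | users.score | users.price
40 | 9 | 40 | 80
After SELECT (1 rows):
parts.score
40
After ORDER BY (1 rows):
parts.score
40

== RESULT ==
parts.score
40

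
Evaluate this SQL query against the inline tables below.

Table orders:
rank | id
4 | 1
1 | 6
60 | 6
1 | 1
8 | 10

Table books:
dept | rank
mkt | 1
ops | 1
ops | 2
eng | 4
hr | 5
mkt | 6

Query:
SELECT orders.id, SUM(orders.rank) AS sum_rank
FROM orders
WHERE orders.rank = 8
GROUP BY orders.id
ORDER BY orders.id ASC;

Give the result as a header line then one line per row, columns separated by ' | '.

After WHERE (1 rows):
orders.rank | orders.id
8 | 10
After GROUP BY (1 rows):
orders.id | sum_rank
10 | 8
After ORDER BY (1 rows):
orders.id | sum_rank
10 | 8

== RESULT ==
orders.id | sum_rank
10 | 8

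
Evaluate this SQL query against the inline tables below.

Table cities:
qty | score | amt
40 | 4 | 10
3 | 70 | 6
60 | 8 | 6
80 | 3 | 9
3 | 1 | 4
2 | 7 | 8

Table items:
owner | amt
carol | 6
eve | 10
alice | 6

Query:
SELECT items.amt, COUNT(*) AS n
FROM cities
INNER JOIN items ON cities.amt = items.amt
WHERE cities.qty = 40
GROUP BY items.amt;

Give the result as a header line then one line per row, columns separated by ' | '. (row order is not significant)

== RESULT ==
items.amt | n
10 | 1

Derivation:
After JOIN items (5 rows):
cities.qty | cities.score | cities.amt | items.owner | items.amt
40 | 4 | 10 | eve | 10
3 | 70 | 6 | carol | 6
3 | 70 | 6 | alice | 6
60 | 8 | 6 | carol | 6
60 | 8 | 6 | alice | 6
After WHERE (1 rows):
cities.qty | cities.score | cities.amt | items.owner | items.amt
40 | 4 | 10 | eve | 10
After GROUP BY (1 rows):
items.amt | n
10 | 1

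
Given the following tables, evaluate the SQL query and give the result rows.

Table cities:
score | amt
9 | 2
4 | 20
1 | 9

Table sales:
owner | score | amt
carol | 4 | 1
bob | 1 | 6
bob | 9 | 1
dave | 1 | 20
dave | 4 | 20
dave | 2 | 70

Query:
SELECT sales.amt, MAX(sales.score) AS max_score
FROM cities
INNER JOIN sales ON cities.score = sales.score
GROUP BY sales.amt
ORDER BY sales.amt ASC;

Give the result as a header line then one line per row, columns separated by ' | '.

After JOIN sales (5 rows):
cities.score | cities.amt | sales.owner | sales.score | sales.amt
9 | 2 | bob | 9 | 1
4 | 20 | carol | 4 | 1
4 | 20 | dave | 4 | 20
1 | 9 | bob | 1 | 6
1 | 9 | dave | 1 | 20
After GROUP BY (3 rows):
sales.amt | max_score
1 | 9
20 | 4
6 | 1
After ORDER BY (3 rows):
sales.amt | max_score
1 | 9
6 | 1
20 | 4

== RESULT ==
sales.amt | max_score
1 | 9
6 | 1
20 | 4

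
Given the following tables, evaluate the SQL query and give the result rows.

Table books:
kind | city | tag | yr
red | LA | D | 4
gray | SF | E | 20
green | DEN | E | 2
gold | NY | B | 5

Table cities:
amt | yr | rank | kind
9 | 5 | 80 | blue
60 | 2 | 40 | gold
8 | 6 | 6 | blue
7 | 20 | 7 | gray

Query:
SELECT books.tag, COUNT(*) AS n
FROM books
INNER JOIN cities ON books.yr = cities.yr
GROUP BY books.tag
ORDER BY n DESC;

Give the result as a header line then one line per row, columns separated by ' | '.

== RESULT ==
books.tag | n
E | 2
B | 1

Derivation:
After JOIN cities (3 rows):
books.kind | books.city | books.tag | books.yr | cities.amt | cities.yr | cities.rank | cities.kind
gray | SF | E | 20 | 7 | 20 | 7 | gray
green | DEN | E | 2 | 60 | 2 | 40 | gold
gold | NY | B | 5 | 9 | 5 | 80 | blue
After GROUP BY (2 rows):
books.tag | n
E | 2
B | 1
After ORDER BY (2 rows):
books.tag | n
E | 2
B | 1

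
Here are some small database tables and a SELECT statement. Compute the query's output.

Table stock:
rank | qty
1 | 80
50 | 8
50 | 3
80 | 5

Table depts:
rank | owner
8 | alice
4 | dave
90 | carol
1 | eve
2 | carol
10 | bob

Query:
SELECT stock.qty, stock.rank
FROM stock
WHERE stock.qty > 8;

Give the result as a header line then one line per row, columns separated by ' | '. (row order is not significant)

== RESULT ==
stock.qty | stock.rank
80 | 1

Derivation:
After WHERE (1 rows):
stock.rank | stock.qty
1 | 80
After SELECT (1 rows):
stock.qty | stock.rank
80 | 1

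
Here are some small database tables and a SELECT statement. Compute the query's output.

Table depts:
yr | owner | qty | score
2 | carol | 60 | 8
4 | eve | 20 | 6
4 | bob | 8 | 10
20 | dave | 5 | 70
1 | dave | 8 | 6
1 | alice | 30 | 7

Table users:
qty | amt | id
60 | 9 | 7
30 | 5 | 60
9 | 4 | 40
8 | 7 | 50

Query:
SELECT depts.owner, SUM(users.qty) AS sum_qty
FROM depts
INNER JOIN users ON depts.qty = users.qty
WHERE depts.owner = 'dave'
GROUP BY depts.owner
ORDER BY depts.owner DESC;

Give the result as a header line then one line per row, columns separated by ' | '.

== RESULT ==
depts.owner | sum_qty
dave | 8

Derivation:
After JOIN users (4 rows):
depts.yr | depts.owner | depts.qty | depts.score | users.qty | users.amt | users.id
2 | carol | 60 | 8 | 60 | 9 | 7
4 | bob | 8 | 10 | 8 | 7 | 50
1 | dave | 8 | 6 | 8 | 7 | 50
1 | alice | 30 | 7 | 30 | 5 | 60
After WHERE (1 rows):
depts.yr | depts.owner | depts.qty | depts.score | users.qty | users.amt | users.id
1 | dave | 8 | 6 | 8 | 7 | 50
After GROUP BY (1 rows):
depts.owner | sum_qty
dave | 8
After ORDER BY (1 rows):
depts.owner | sum_qty
dave | 8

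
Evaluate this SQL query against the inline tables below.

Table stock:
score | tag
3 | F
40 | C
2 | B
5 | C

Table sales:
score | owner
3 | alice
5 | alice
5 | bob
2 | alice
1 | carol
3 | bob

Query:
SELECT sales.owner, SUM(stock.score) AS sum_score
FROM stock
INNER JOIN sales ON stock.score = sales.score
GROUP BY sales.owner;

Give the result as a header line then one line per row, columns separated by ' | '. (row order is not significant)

== RESULT ==
sales.owner | sum_score
alice | 10
bob | 8

Derivation:
After JOIN sales (5 rows):
stock.score | stock.tag | sales.score | sales.owner
3 | F | 3 | alice
3 | F | 3 | bob
2 | B | 2 | alice
5 | C | 5 | alice
5 | C | 5 | bob
After GROUP BY (2 rows):
sales.owner | sum_score
alice | 10
bob | 8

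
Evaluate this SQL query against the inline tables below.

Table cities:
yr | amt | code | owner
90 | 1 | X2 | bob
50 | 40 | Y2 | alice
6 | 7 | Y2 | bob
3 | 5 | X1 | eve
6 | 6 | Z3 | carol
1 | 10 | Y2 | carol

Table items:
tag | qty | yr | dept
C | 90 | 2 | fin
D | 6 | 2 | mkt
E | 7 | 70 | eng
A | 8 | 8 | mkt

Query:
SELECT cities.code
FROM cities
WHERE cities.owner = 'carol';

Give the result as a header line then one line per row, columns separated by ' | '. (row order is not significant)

== RESULT ==
cities.code
Z3
Y2

Derivation:
After WHERE (2 rows):
cities.yr | cities.amt | cities.code | cities.owner
6 | 6 | Z3 | carol
1 | 10 | Y2 | carol
After SELECT (2 rows):
cities.code
Z3
Y2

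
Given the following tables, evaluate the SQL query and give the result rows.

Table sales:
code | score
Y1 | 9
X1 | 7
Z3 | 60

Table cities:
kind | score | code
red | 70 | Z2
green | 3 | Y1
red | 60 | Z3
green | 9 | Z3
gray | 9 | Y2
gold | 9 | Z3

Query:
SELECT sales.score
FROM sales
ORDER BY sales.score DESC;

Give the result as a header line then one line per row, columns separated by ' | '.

== RESULT ==
sales.score
60
9
7

Derivation:
After SELECT (3 rows):
sales.score
9
7
60
After ORDER BY (3 rows):
sales.score
60
9
7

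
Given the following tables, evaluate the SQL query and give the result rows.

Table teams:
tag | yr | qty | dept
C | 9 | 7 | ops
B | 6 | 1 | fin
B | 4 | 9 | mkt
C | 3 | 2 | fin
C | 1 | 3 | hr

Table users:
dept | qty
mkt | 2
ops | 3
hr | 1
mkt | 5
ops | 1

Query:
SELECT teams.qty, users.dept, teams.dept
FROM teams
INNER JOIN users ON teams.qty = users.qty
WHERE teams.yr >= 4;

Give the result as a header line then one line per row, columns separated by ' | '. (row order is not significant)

== RESULT ==
teams.qty | users.dept | teams.dept
1 | hr | fin
1 | ops | fin

Derivation:
After JOIN users (4 rows):
teams.tag | teams.yr | teams.qty | teams.dept | users.dept | users.qty
B | 6 | 1 | fin | hr | 1
B | 6 | 1 | fin | ops | 1
C | 3 | 2 | fin | mkt | 2
C | 1 | 3 | hr | ops | 3
After WHERE (2 rows):
teams.tag | teams.yr | teams.qty | teams.dept | users.dept | users.qty
B | 6 | 1 | fin | hr | 1
B | 6 | 1 | fin | ops | 1
After SELECT (2 rows):
teams.qty | users.dept | teams.dept
1 | hr | fin
1 | ops | fin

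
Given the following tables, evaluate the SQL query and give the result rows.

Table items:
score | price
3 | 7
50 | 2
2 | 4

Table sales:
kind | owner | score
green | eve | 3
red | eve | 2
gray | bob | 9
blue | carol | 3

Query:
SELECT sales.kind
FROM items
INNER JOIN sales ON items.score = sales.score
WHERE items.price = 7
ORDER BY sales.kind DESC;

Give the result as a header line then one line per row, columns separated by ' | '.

After JOIN sales (3 rows):
items.score | items.price | sales.kind | sales.owner | sales.score
3 | 7 | green | eve | 3
3 | 7 | blue | carol | 3
2 | 4 | red | eve | 2
After WHERE (2 rows):
items.score | items.price | sales.kind | sales.owner | sales.score
3 | 7 | green | eve | 3
3 | 7 | blue | carol | 3
After SELECT (2 rows):
sales.kind
green
blue
After ORDER BY (2 rows):
sales.kind
green
blue

== RESULT ==
sales.kind
green
blue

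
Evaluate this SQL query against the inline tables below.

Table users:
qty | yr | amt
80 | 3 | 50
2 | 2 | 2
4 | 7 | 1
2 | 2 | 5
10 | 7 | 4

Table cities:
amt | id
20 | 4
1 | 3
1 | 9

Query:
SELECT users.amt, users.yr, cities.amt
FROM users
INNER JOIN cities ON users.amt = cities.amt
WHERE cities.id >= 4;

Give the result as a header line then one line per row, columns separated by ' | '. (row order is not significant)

== RESULT ==
users.amt | users.yr | cities.amt
1 | 7 | 1

Derivation:
After JOIN cities (2 rows):
users.qty | users.yr | users.amt | cities.amt | cities.id
4 | 7 | 1 | 1 | 3
4 | 7 | 1 | 1 | 9
After WHERE (1 rows):
users.qty | users.yr | users.amt | cities.amt | cities.id
4 | 7 | 1 | 1 | 9
After SELECT (1 rows):
users.amt | users.yr | cities.amt
1 | 7 | 1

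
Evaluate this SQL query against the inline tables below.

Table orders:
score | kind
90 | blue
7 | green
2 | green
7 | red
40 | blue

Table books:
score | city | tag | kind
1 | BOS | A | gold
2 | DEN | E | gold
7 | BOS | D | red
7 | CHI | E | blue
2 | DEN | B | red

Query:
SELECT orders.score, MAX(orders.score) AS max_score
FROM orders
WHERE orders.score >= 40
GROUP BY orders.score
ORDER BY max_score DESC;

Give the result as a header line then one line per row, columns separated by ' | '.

After WHERE (2 rows):
orders.score | orders.kind
90 | blue
40 | blue
After GROUP BY (2 rows):
orders.score | max_score
90 | 90
40 | 40
After ORDER BY (2 rows):
orders.score | max_score
90 | 90
40 | 40

== RESULT ==
orders.score | max_score
90 | 90
40 | 40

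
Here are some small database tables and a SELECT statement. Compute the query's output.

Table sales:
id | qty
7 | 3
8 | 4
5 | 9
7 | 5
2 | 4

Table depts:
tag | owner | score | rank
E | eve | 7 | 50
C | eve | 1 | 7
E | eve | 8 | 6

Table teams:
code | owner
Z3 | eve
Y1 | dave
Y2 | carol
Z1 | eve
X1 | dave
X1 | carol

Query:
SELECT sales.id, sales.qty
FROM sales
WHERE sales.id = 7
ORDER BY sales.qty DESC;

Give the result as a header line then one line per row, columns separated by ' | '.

After WHERE (2 rows):
sales.id | sales.qty
7 | 3
7 | 5
After SELECT (2 rows):
sales.id | sales.qty
7 | 3
7 | 5
After ORDER BY (2 rows):
sales.id | sales.qty
7 | 5
7 | 3

== RESULT ==
sales.id | sales.qty
7 | 5
7 | 3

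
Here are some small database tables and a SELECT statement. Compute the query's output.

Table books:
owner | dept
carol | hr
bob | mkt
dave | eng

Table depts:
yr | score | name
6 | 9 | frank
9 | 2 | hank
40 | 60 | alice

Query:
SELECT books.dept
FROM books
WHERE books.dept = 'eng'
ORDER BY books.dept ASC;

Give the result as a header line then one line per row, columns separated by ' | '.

After WHERE (1 rows):
books.owner | books.dept
dave | eng
After SELECT (1 rows):
books.dept
eng
After ORDER BY (1 rows):
books.dept
eng

== RESULT ==
books.dept
eng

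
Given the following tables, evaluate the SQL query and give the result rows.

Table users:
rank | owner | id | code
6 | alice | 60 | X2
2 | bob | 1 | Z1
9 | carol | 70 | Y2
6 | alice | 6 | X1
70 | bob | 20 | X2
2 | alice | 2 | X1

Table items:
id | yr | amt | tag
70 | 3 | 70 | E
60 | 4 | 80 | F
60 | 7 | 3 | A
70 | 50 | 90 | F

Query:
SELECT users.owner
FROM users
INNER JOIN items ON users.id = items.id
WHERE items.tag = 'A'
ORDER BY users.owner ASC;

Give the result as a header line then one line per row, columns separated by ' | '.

After JOIN items (4 rows):
users.rank | users.owner | users.id | users.code | items.id | items.yr | items.amt | items.tag
6 | alice | 60 | X2 | 60 | 4 | 80 | F
6 | alice | 60 | X2 | 60 | 7 | 3 | A
9 | carol | 70 | Y2 | 70 | 3 | 70 | E
9 | carol | 70 | Y2 | 70 | 50 | 90 | F
After WHERE (1 rows):
users.rank | users.owner | users.id | users.code | items.id | items.yr | items.amt | items.tag
6 | alice | 60 | X2 | 60 | 7 | 3 | A
After SELECT (1 rows):
users.owner
alice
After ORDER BY (1 rows):
users.owner
alice

== RESULT ==
users.owner
alice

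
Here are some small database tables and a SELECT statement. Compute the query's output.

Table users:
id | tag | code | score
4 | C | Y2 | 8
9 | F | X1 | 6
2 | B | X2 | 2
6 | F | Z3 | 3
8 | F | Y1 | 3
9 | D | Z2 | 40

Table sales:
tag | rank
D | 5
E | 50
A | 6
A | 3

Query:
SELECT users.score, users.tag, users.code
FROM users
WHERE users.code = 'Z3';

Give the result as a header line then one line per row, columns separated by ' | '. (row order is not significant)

== RESULT ==
users.score | users.tag | users.code
3 | F | Z3

Derivation:
After WHERE (1 rows):
users.id | users.tag | users.code | users.score
6 | F | Z3 | 3
After SELECT (1 rows):
users.score | users.tag | users.code
3 | F | Z3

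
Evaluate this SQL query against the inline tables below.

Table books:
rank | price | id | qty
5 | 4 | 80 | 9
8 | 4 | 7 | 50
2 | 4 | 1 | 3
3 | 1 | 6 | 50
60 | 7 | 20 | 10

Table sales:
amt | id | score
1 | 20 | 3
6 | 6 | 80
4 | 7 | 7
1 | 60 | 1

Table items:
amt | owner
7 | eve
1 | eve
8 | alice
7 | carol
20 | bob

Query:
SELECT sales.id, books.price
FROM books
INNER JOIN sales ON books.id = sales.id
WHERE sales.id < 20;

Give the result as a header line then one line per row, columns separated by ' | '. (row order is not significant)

After JOIN sales (3 rows):
books.rank | books.price | books.id | books.qty | sales.amt | sales.id | sales.score
8 | 4 | 7 | 50 | 4 | 7 | 7
3 | 1 | 6 | 50 | 6 | 6 | 80
60 | 7 | 20 | 10 | 1 | 20 | 3
After WHERE (2 rows):
books.rank | books.price | books.id | books.qty | sales.amt | sales.id | sales.score
8 | 4 | 7 | 50 | 4 | 7 | 7
3 | 1 | 6 | 50 | 6 | 6 | 80
After SELECT (2 rows):
sales.id | books.price
7 | 4
6 | 1

== RESULT ==
sales.id | books.price
7 | 4
6 | 1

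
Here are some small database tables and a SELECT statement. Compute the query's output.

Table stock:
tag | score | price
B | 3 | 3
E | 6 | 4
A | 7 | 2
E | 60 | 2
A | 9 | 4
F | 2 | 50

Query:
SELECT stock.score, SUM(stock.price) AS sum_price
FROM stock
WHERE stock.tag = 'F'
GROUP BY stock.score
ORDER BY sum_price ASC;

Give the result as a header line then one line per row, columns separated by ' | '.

After WHERE (1 rows):
stock.tag | stock.score | stock.price
F | 2 | 50
After GROUP BY (1 rows):
stock.score | sum_price
2 | 50
After ORDER BY (1 rows):
stock.score | sum_price
2 | 50

== RESULT ==
stock.score | sum_price
2 | 50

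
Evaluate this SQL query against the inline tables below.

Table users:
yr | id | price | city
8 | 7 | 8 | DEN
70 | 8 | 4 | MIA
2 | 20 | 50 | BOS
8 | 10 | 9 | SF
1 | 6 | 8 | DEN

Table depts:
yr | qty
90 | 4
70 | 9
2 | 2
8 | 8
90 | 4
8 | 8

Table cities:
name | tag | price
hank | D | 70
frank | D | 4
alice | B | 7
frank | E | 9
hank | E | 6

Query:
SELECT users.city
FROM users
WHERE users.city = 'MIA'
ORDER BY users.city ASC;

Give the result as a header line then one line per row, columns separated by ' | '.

== RESULT ==
users.city
MIA

Derivation:
After WHERE (1 rows):
users.yr | users.id | users.price | users.city
70 | 8 | 4 | MIA
After SELECT (1 rows):
users.city
MIA
After ORDER BY (1 rows):
users.city
MIA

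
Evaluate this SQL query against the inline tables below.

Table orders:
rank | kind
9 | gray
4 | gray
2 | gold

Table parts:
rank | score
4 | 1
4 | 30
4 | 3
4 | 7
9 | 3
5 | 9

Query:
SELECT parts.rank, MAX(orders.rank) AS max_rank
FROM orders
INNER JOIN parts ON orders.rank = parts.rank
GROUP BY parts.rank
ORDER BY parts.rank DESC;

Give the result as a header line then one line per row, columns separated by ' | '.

== RESULT ==
parts.rank | max_rank
9 | 9
4 | 4

Derivation:
After JOIN parts (5 rows):
orders.rank | orders.kind | parts.rank | parts.score
9 | gray | 9 | 3
4 | gray | 4 | 1
4 | gray | 4 | 30
4 | gray | 4 | 3
4 | gray | 4 | 7
After GROUP BY (2 rows):
parts.rank | max_rank
9 | 9
4 | 4
After ORDER BY (2 rows):
parts.rank | max_rank
9 | 9
4 | 4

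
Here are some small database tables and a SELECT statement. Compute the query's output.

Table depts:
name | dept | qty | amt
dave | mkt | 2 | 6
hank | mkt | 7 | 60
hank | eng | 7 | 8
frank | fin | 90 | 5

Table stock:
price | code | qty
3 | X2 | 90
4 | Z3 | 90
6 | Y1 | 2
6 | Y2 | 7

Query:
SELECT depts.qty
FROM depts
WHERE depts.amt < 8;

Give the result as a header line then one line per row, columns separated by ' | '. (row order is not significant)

== RESULT ==
depts.qty
2
90

Derivation:
After WHERE (2 rows):
depts.name | depts.dept | depts.qty | depts.amt
dave | mkt | 2 | 6
frank | fin | 90 | 5
After SELECT (2 rows):
depts.qty
2
90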